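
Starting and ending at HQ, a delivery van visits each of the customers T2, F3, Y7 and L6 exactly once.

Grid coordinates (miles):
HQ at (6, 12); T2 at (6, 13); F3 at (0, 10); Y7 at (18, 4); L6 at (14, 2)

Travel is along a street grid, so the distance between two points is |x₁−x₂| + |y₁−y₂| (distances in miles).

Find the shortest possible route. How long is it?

Shortest round trip = 58 miles.

There are 12 distinct closed tours to check (reversals are equivalent).
HQ→T2→F3→Y7→L6→HQ: 1+9+24+6+18 = 58
HQ→T2→F3→L6→Y7→HQ: 1+9+22+6+20 = 58
HQ→T2→Y7→F3→L6→HQ: 1+21+24+22+18 = 86
HQ→T2→Y7→L6→F3→HQ: 1+21+6+22+8 = 58
HQ→T2→L6→F3→Y7→HQ: 1+19+22+24+20 = 86
HQ→T2→L6→Y7→F3→HQ: 1+19+6+24+8 = 58
HQ→F3→T2→Y7→L6→HQ: 8+9+21+6+18 = 62
HQ→F3→T2→L6→Y7→HQ: 8+9+19+6+20 = 62
HQ→F3→Y7→T2→L6→HQ: 8+24+21+19+18 = 90
HQ→F3→L6→T2→Y7→HQ: 8+22+19+21+20 = 90
HQ→Y7→T2→F3→L6→HQ: 20+21+9+22+18 = 90
HQ→Y7→F3→T2→L6→HQ: 20+24+9+19+18 = 90
The minimum is 58.
One optimal route: HQ → T2 → F3 → Y7 → L6 → HQ (or its reverse).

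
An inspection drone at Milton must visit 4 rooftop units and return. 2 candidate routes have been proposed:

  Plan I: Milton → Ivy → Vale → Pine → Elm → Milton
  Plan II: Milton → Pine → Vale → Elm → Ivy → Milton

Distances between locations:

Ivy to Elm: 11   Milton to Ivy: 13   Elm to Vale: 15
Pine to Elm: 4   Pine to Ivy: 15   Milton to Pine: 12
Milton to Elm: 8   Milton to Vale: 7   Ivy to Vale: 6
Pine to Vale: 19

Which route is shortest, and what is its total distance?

Shortest is Plan I, total 50.

Plan I: 13 + 6 + 19 + 4 + 8 = 50
Plan II: 12 + 19 + 15 + 11 + 13 = 70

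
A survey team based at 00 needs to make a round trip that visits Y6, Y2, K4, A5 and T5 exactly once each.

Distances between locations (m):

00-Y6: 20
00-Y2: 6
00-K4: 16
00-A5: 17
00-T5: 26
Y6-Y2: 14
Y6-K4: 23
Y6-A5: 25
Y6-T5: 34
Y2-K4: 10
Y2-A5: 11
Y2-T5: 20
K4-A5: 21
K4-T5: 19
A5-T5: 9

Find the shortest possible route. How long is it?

Shortest round trip = 88 m.

There are 60 distinct closed tours to check (reversals are equivalent).
00→Y6→Y2→K4→A5→T5→00: 20+14+10+21+9+26 = 100
00→Y6→Y2→K4→T5→A5→00: 20+14+10+19+9+17 = 89
00→Y6→Y2→A5→K4→T5→00: 20+14+11+21+19+26 = 111
00→Y6→Y2→A5→T5→K4→00: 20+14+11+9+19+16 = 89
00→Y6→Y2→T5→K4→A5→00: 20+14+20+19+21+17 = 111
00→Y6→Y2→T5→A5→K4→00: 20+14+20+9+21+16 = 100
00→Y6→K4→Y2→A5→T5→00: 20+23+10+11+9+26 = 99
00→Y6→K4→Y2→T5→A5→00: 20+23+10+20+9+17 = 99
00→Y6→K4→A5→Y2→T5→00: 20+23+21+11+20+26 = 121
00→Y6→K4→A5→T5→Y2→00: 20+23+21+9+20+6 = 99
00→Y6→K4→T5→Y2→A5→00: 20+23+19+20+11+17 = 110
00→Y6→K4→T5→A5→Y2→00: 20+23+19+9+11+6 = 88
00→Y6→A5→Y2→K4→T5→00: 20+25+11+10+19+26 = 111
00→Y6→A5→Y2→T5→K4→00: 20+25+11+20+19+16 = 111
… (46 more)
The minimum is 88.
One optimal route: 00 → Y6 → K4 → T5 → A5 → Y2 → 00 (or its reverse).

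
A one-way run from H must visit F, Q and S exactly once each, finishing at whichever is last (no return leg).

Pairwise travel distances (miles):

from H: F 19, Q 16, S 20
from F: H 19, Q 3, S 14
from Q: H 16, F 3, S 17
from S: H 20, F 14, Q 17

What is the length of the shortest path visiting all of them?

Minimum one-way distance = 33 miles.

There are 3! = 6 possible orderings.
H → F → Q → S: 19+3+17 = 39
H → F → S → Q: 19+14+17 = 50
H → Q → F → S: 16+3+14 = 33
H → Q → S → F: 16+17+14 = 47
H → S → F → Q: 20+14+3 = 37
H → S → Q → F: 20+17+3 = 40
The minimum is 33.
One shortest path: H → Q → F → S.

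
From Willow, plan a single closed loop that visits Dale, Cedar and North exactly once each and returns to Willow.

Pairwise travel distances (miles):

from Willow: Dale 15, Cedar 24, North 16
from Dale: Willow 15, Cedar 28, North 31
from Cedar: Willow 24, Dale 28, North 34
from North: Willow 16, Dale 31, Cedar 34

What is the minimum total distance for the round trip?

With 3 stops there are 3!/2 = 3 distinct round trips (a route and its reverse cost the same).
Willow - Dale - Cedar - North - Willow: 15+28+34+16 = 93
Willow - Dale - North - Cedar - Willow: 15+31+34+24 = 104
Willow - Cedar - Dale - North - Willow: 24+28+31+16 = 99
The minimum is 93.
One optimal route: Willow → Dale → Cedar → North → Willow (or its reverse).

Minimum total distance: 93 miles.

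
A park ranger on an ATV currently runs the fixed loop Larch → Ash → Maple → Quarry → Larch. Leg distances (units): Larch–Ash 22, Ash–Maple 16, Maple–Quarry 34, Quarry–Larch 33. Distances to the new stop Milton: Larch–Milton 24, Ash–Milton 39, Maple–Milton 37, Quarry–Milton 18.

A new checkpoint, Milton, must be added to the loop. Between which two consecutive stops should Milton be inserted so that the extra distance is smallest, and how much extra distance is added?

Minimum extra distance: 9, inserting Milton between Quarry and Larch.

Insertion cost between consecutive stops i–j is d(i,Milton) + d(Milton,j) − d(i,j):
  between Larch and Ash: 24 + 39 − 22 = 41
  between Ash and Maple: 39 + 37 − 16 = 60
  between Maple and Quarry: 37 + 18 − 34 = 21
  between Quarry and Larch: 18 + 24 − 33 = 9
Cheapest insertion is between Quarry and Larch, adding 9.
New total = 105 + 9 = 114.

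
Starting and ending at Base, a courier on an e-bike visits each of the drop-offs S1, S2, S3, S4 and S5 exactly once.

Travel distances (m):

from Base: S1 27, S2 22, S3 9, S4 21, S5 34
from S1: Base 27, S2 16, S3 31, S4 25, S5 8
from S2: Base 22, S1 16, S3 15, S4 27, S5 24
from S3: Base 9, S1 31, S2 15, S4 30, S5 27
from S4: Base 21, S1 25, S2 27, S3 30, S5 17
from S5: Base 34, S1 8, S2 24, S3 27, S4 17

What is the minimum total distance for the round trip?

Minimum total distance: 86 m.

There are 60 distinct closed tours to check (reversals are equivalent).
Base→S1→S2→S3→S4→S5→Base: 27+16+15+30+17+34 = 139
Base→S1→S2→S3→S5→S4→Base: 27+16+15+27+17+21 = 123
Base→S1→S2→S4→S3→S5→Base: 27+16+27+30+27+34 = 161
Base→S1→S2→S4→S5→S3→Base: 27+16+27+17+27+9 = 123
Base→S1→S2→S5→S3→S4→Base: 27+16+24+27+30+21 = 145
Base→S1→S2→S5→S4→S3→Base: 27+16+24+17+30+9 = 123
Base→S1→S3→S2→S4→S5→Base: 27+31+15+27+17+34 = 151
Base→S1→S3→S2→S5→S4→Base: 27+31+15+24+17+21 = 135
Base→S1→S3→S4→S2→S5→Base: 27+31+30+27+24+34 = 173
Base→S1→S3→S4→S5→S2→Base: 27+31+30+17+24+22 = 151
Base→S1→S3→S5→S2→S4→Base: 27+31+27+24+27+21 = 157
Base→S1→S3→S5→S4→S2→Base: 27+31+27+17+27+22 = 151
Base→S1→S4→S2→S3→S5→Base: 27+25+27+15+27+34 = 155
Base→S1→S4→S2→S5→S3→Base: 27+25+27+24+27+9 = 139
… (46 more)
Base→S3→S2→S1→S5→S4→Base: 9+15+16+8+17+21 = 86  ← best
The minimum is 86.
One optimal route: Base → S3 → S2 → S1 → S5 → S4 → Base (or its reverse).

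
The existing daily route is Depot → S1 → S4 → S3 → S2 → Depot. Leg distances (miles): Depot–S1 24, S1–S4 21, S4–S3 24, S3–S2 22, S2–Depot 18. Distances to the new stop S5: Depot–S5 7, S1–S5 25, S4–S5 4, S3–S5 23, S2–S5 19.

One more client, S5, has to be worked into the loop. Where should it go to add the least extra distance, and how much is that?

Insertion cost between consecutive stops i–j is d(i,S5) + d(S5,j) − d(i,j):
  between Depot and S1: 7 + 25 − 24 = 8
  between S1 and S4: 25 + 4 − 21 = 8
  between S4 and S3: 4 + 23 − 24 = 3
  between S3 and S2: 23 + 19 − 22 = 20
  between S2 and Depot: 19 + 7 − 18 = 8
Cheapest insertion is between S4 and S3, adding 3.
New total = 109 + 3 = 112.

Minimum extra distance: 3 miles, inserting S5 between S4 and S3.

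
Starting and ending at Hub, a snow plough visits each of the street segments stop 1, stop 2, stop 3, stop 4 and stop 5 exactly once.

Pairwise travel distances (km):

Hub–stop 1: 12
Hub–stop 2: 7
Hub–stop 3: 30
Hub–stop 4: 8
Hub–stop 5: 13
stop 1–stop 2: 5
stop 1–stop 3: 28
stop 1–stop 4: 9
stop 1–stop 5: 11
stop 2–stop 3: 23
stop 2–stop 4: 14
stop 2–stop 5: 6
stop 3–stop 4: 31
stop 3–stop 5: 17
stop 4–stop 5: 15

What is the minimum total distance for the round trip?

Hub→stop 1→stop 2→stop 3→stop 4→stop 5→Hub: 12+5+23+31+15+13 = 99
Hub→stop 1→stop 2→stop 3→stop 5→stop 4→Hub: 12+5+23+17+15+8 = 80
Hub→stop 1→stop 2→stop 4→stop 3→stop 5→Hub: 12+5+14+31+17+13 = 92
Hub→stop 1→stop 2→stop 4→stop 5→stop 3→Hub: 12+5+14+15+17+30 = 93
Hub→stop 1→stop 2→stop 5→stop 3→stop 4→Hub: 12+5+6+17+31+8 = 79
Hub→stop 1→stop 2→stop 5→stop 4→stop 3→Hub: 12+5+6+15+31+30 = 99
Hub→stop 1→stop 3→stop 2→stop 4→stop 5→Hub: 12+28+23+14+15+13 = 105
Hub→stop 1→stop 3→stop 2→stop 5→stop 4→Hub: 12+28+23+6+15+8 = 92
Hub→stop 1→stop 3→stop 4→stop 2→stop 5→Hub: 12+28+31+14+6+13 = 104
Hub→stop 1→stop 3→stop 4→stop 5→stop 2→Hub: 12+28+31+15+6+7 = 99
Hub→stop 1→stop 3→stop 5→stop 2→stop 4→Hub: 12+28+17+6+14+8 = 85
Hub→stop 1→stop 3→stop 5→stop 4→stop 2→Hub: 12+28+17+15+14+7 = 93
Hub→stop 1→stop 4→stop 2→stop 3→stop 5→Hub: 12+9+14+23+17+13 = 88
Hub→stop 1→stop 4→stop 2→stop 5→stop 3→Hub: 12+9+14+6+17+30 = 88
… (46 more)
Hub→stop 2→stop 3→stop 5→stop 1→stop 4→Hub: 7+23+17+11+9+8 = 75  ← best
The minimum is 75.
One optimal route: Hub → stop 2 → stop 3 → stop 5 → stop 1 → stop 4 → Hub (or its reverse).

Shortest round trip = 75 km.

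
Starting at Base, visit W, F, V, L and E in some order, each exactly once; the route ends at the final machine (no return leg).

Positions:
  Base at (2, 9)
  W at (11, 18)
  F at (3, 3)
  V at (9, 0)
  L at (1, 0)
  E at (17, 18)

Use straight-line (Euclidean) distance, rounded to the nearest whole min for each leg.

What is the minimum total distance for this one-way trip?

There are 5! = 120 possible orderings.
Base - W - F - V - L - E: 13+17+7+8+24 = 69
Base - W - F - V - E - L: 13+17+7+20+24 = 81
Base - W - F - L - V - E: 13+17+4+8+20 = 62
Base - W - F - L - E - V: 13+17+4+24+20 = 78
Base - W - F - E - V - L: 13+17+21+20+8 = 79
Base - W - F - E - L - V: 13+17+21+24+8 = 83
Base - W - V - F - L - E: 13+18+7+4+24 = 66
Base - W - V - F - E - L: 13+18+7+21+24 = 83
Base - W - V - L - F - E: 13+18+8+4+21 = 64
Base - W - V - L - E - F: 13+18+8+24+21 = 84
Base - W - V - E - F - L: 13+18+20+21+4 = 76
Base - W - V - E - L - F: 13+18+20+24+4 = 79
Base - W - L - F - V - E: 13+21+4+7+20 = 65
Base - W - L - F - E - V: 13+21+4+21+20 = 79
… (106 more)
Base - F - L - V - W - E: 6+4+8+18+6 = 42  ← best
The minimum is 42.
One shortest path: Base → F → L → V → W → E.

42 min — the minimum one-way total.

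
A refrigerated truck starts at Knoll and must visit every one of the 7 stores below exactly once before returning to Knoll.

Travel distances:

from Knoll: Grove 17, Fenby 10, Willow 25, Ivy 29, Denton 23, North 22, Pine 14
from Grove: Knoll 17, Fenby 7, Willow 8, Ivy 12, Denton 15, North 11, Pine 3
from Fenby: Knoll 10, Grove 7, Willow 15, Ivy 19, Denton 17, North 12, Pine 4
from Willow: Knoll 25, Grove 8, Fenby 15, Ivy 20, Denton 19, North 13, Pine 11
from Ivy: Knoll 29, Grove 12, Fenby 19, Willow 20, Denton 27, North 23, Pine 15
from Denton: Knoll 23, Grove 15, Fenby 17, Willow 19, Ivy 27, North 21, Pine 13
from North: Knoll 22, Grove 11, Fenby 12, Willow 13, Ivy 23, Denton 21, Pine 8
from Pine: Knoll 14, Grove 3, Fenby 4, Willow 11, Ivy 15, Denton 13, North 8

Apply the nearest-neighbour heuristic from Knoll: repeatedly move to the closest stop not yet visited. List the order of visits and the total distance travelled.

From Knoll: distances to unvisited — Fenby=10, Pine=14, Grove=17, North=22, Denton=23, Willow=25, Ivy=29. Nearest is Fenby (10).
From Fenby: distances to unvisited — Pine=4, Grove=7, North=12, Willow=15, Denton=17, Ivy=19. Nearest is Pine (4).
From Pine: distances to unvisited — Grove=3, North=8, Willow=11, Denton=13, Ivy=15. Nearest is Grove (3).
From Grove: distances to unvisited — Willow=8, North=11, Ivy=12, Denton=15. Nearest is Willow (8).
From Willow: distances to unvisited — North=13, Denton=19, Ivy=20. Nearest is North (13).
From North: distances to unvisited — Denton=21, Ivy=23. Nearest is Denton (21).
From Denton: distances to unvisited — Ivy=27. Nearest is Ivy (27).
Return Ivy→Knoll: 29.
Total = 10 + 4 + 3 + 8 + 13 + 21 + 27 + 29 = 115.

Nearest-neighbour total = 115; route Knoll → Fenby → Pine → Grove → Willow → North → Denton → Ivy → Knoll.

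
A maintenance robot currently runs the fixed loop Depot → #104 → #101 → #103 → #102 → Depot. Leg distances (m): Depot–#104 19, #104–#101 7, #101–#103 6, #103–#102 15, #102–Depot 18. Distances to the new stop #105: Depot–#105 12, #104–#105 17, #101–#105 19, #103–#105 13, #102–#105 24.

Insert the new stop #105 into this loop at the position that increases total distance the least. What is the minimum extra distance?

Adding 10 m by placing #105 on the Depot–#104 leg.

Insertion cost between consecutive stops i–j is d(i,#105) + d(#105,j) − d(i,j):
  between Depot and #104: 12 + 17 − 19 = 10
  between #104 and #101: 17 + 19 − 7 = 29
  between #101 and #103: 19 + 13 − 6 = 26
  between #103 and #102: 13 + 24 − 15 = 22
  between #102 and Depot: 24 + 12 − 18 = 18
Cheapest insertion is between Depot and #104, adding 10.
New total = 65 + 10 = 75.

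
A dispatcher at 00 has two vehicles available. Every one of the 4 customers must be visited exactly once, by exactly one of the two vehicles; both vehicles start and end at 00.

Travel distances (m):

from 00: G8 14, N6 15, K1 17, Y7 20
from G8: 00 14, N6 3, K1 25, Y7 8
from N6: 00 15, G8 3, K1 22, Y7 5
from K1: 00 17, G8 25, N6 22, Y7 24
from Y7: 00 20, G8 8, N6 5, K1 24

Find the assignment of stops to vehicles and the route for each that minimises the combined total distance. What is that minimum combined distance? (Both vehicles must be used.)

76 m — the smallest possible combined total.

There are 2^3 − 1 = 7 ways to divide the 4 stops into two non-empty groups. For each, the best each vehicle can do is its own shortest tour through its group:
  {G8} + {N6, K1, Y7}: 28 + 61 = 89
  {N6} + {G8, K1, Y7}: 30 + 63 = 93
  {G8, N6} + {K1, Y7}: 32 + 61 = 93
  {K1} + {G8, N6, Y7}: 34 + 42 = 76
  {G8, K1} + {N6, Y7}: 56 + 40 = 96
  {N6, K1} + {G8, Y7}: 54 + 42 = 96
  … (7 splits in total)
Best: vehicle 1 00 → K1 → 00 = 34; vehicle 2 00 → G8 → N6 → Y7 → 00 = 42; combined 76.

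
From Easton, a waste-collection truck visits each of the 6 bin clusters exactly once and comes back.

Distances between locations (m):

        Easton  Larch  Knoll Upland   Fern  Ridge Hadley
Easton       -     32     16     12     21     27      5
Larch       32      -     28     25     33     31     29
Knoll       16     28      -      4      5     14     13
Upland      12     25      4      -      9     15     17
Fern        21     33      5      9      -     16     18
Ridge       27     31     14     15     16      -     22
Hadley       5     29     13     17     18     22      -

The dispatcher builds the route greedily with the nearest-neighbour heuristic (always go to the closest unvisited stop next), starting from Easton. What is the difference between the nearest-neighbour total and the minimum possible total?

Excess over optimum: 8 m.

From Easton: Hadley=5, Upland=12, Knoll=16, Fern=21, Ridge=27, Larch=32 → choose Hadley (5).
From Hadley: Knoll=13, Upland=17, Fern=18, Ridge=22, Larch=29 → choose Knoll (13).
From Knoll: Upland=4, Fern=5, Ridge=14, Larch=28 → choose Upland (4).
From Upland: Fern=9, Ridge=15, Larch=25 → choose Fern (9).
From Fern: Ridge=16, Larch=33 → choose Ridge (16).
From Ridge: Larch=31 → choose Larch (31).
NN route Easton → Hadley → Knoll → Upland → Fern → Ridge → Larch → Easton costs 110.
Optimal: Easton → Upland → Knoll → Fern → Ridge → Larch → Hadley → Easton costs 102 (by enumerating all 360 distinct tours).
Excess = 110 − 102 = 8.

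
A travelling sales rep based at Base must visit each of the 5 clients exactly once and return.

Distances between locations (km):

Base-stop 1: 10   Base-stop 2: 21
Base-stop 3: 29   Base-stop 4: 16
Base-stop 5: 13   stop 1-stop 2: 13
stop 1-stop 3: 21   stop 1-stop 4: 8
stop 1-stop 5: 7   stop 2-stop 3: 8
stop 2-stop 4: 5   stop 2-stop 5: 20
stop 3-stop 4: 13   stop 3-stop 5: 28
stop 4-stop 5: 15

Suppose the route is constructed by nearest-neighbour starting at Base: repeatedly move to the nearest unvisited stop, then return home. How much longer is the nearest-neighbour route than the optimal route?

Excess over optimum: 4 km.

Base: stop 1=10, stop 5=13, stop 4=16, stop 2=21, stop 3=29 ⇒ stop 1
stop 1: stop 5=7, stop 4=8, stop 2=13, stop 3=21 ⇒ stop 5
stop 5: stop 4=15, stop 2=20, stop 3=28 ⇒ stop 4
stop 4: stop 2=5, stop 3=13 ⇒ stop 2
stop 2: stop 3=8 ⇒ stop 3
NN route Base → stop 1 → stop 5 → stop 4 → stop 2 → stop 3 → Base costs 74.
Optimal: Base → stop 2 → stop 3 → stop 4 → stop 1 → stop 5 → Base costs 70 (by enumerating all 60 distinct tours).
Excess = 74 − 70 = 4.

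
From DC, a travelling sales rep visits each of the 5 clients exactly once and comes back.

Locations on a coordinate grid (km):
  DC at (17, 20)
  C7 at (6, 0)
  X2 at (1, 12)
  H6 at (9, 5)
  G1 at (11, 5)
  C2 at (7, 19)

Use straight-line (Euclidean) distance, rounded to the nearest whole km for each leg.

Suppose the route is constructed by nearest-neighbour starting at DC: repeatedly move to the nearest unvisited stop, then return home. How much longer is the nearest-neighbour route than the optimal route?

Excess over optimum: 6 km.

DC: C2=10, G1=16, H6=17, X2=18, C7=23 ⇒ C2
C2: X2=9, H6=14, G1=15, C7=19 ⇒ X2
X2: H6=11, G1=12, C7=13 ⇒ H6
H6: G1=2, C7=6 ⇒ G1
G1: C7=7 ⇒ C7
NN route DC → C2 → X2 → H6 → G1 → C7 → DC costs 62.
Optimal: DC → G1 → H6 → C7 → X2 → C2 → DC costs 56 (by enumerating all 60 distinct tours).
Excess = 62 − 56 = 6.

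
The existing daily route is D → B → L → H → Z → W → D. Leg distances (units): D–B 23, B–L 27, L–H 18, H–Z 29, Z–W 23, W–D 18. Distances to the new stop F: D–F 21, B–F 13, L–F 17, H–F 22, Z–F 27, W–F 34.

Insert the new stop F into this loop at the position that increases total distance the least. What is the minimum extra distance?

Adding 3 by placing F on the B–L leg.

Insertion cost between consecutive stops i–j is d(i,F) + d(F,j) − d(i,j):
  between D and B: 21 + 13 − 23 = 11
  between B and L: 13 + 17 − 27 = 3
  between L and H: 17 + 22 − 18 = 21
  between H and Z: 22 + 27 − 29 = 20
  between Z and W: 27 + 34 − 23 = 38
  between W and D: 34 + 21 − 18 = 37
Cheapest insertion is between B and L, adding 3.
New total = 138 + 3 = 141.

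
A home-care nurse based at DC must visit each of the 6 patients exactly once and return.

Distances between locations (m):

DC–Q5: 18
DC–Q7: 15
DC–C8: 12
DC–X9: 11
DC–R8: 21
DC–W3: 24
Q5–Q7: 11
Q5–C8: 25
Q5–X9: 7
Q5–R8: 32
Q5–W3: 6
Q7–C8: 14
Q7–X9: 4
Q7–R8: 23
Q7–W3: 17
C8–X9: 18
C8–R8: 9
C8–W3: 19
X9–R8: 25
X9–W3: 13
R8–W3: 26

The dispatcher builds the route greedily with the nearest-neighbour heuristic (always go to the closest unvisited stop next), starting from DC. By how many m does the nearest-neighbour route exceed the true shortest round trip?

DC: X9=11, C8=12, Q7=15, Q5=18, R8=21, W3=24 ⇒ X9
X9: Q7=4, Q5=7, W3=13, C8=18, R8=25 ⇒ Q7
Q7: Q5=11, C8=14, W3=17, R8=23 ⇒ Q5
Q5: W3=6, C8=25, R8=32 ⇒ W3
W3: C8=19, R8=26 ⇒ C8
C8: R8=9 ⇒ R8
NN route DC → X9 → Q7 → Q5 → W3 → C8 → R8 → DC costs 81.
Optimal: DC → Q7 → X9 → Q5 → W3 → R8 → C8 → DC costs 79 (by enumerating all 360 distinct tours).
Excess = 81 − 79 = 2.

Excess over optimum: 2 m.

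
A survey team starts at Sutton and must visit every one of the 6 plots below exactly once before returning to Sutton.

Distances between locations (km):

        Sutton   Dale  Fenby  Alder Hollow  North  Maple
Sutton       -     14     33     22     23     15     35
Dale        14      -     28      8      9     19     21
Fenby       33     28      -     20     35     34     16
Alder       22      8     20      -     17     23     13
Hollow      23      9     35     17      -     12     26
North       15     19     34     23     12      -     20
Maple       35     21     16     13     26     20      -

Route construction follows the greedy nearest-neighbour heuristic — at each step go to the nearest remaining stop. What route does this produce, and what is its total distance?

Sutton → [Dale:14 / North:15 / Alder:22 / Hollow:23 / Fenby:33 / Maple:35] → Dale (14)
Dale → [Alder:8 / Hollow:9 / North:19 / Maple:21 / Fenby:28] → Alder (8)
Alder → [Maple:13 / Hollow:17 / Fenby:20 / North:23] → Maple (13)
Maple → [Fenby:16 / North:20 / Hollow:26] → Fenby (16)
Fenby → [North:34 / Hollow:35] → North (34)
North → [Hollow:12] → Hollow (12)
Return Hollow→Sutton: 23.
Total = 14 + 8 + 13 + 16 + 34 + 12 + 23 = 120.

Total distance 120 km via the nearest-neighbour route Sutton → Dale → Alder → Maple → Fenby → North → Hollow → Sutton.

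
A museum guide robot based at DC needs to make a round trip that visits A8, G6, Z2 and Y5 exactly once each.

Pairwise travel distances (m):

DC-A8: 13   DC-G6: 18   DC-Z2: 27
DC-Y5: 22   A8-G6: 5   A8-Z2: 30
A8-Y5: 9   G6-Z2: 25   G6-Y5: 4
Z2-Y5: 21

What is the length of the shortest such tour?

With 4 stops there are 4!/2 = 12 distinct round trips (a route and its reverse cost the same).
DC → A8 → G6 → Z2 → Y5 → DC: 13+5+25+21+22 = 86
DC → A8 → G6 → Y5 → Z2 → DC: 13+5+4+21+27 = 70
DC → A8 → Z2 → G6 → Y5 → DC: 13+30+25+4+22 = 94
DC → A8 → Z2 → Y5 → G6 → DC: 13+30+21+4+18 = 86
DC → A8 → Y5 → G6 → Z2 → DC: 13+9+4+25+27 = 78
DC → A8 → Y5 → Z2 → G6 → DC: 13+9+21+25+18 = 86
DC → G6 → A8 → Z2 → Y5 → DC: 18+5+30+21+22 = 96
DC → G6 → A8 → Y5 → Z2 → DC: 18+5+9+21+27 = 80
DC → G6 → Z2 → A8 → Y5 → DC: 18+25+30+9+22 = 104
DC → G6 → Y5 → A8 → Z2 → DC: 18+4+9+30+27 = 88
DC → Z2 → A8 → G6 → Y5 → DC: 27+30+5+4+22 = 88
DC → Z2 → G6 → A8 → Y5 → DC: 27+25+5+9+22 = 88
The minimum is 70.
One optimal route: DC → A8 → G6 → Y5 → Z2 → DC (or its reverse).

Minimum total distance: 70 m.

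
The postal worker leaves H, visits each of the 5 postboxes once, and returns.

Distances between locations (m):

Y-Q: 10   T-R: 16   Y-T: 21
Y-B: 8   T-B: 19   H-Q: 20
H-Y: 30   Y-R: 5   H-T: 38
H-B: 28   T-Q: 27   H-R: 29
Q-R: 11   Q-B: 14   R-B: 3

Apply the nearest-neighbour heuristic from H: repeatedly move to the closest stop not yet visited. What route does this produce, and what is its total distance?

H → [Q:20 / B:28 / R:29 / Y:30 / T:38] → Q (20)
Q → [Y:10 / R:11 / B:14 / T:27] → Y (10)
Y → [R:5 / B:8 / T:21] → R (5)
R → [B:3 / T:16] → B (3)
B → [T:19] → T (19)
Return T→H: 38.
Total = 20 + 10 + 5 + 3 + 19 + 38 = 95.

Total distance 95 m via the nearest-neighbour route H → Q → Y → R → B → T → H.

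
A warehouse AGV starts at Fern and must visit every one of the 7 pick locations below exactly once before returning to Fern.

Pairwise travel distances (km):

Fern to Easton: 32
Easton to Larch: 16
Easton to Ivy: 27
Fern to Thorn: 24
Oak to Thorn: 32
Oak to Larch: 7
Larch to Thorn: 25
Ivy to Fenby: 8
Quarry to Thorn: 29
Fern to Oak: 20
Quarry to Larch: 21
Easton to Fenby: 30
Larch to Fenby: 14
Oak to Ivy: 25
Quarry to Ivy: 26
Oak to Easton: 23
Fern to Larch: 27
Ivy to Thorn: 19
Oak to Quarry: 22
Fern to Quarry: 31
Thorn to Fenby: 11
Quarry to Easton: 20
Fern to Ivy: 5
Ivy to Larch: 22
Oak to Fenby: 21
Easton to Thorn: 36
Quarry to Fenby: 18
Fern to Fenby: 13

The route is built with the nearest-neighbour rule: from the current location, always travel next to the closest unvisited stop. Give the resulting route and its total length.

Nearest-neighbour total = 130 km; route Fern → Ivy → Fenby → Thorn → Larch → Oak → Quarry → Easton → Fern.

Fern → [Ivy:5 / Fenby:13 / Oak:20 / Thorn:24 / Larch:27 / Quarry:31 / Easton:32] → Ivy (5)
Ivy → [Fenby:8 / Thorn:19 / Larch:22 / Oak:25 / Quarry:26 / Easton:27] → Fenby (8)
Fenby → [Thorn:11 / Larch:14 / Quarry:18 / Oak:21 / Easton:30] → Thorn (11)
Thorn → [Larch:25 / Quarry:29 / Oak:32 / Easton:36] → Larch (25)
Larch → [Oak:7 / Easton:16 / Quarry:21] → Oak (7)
Oak → [Quarry:22 / Easton:23] → Quarry (22)
Quarry → [Easton:20] → Easton (20)
Return Easton→Fern: 32.
Total = 5 + 8 + 11 + 25 + 7 + 22 + 20 + 32 = 130.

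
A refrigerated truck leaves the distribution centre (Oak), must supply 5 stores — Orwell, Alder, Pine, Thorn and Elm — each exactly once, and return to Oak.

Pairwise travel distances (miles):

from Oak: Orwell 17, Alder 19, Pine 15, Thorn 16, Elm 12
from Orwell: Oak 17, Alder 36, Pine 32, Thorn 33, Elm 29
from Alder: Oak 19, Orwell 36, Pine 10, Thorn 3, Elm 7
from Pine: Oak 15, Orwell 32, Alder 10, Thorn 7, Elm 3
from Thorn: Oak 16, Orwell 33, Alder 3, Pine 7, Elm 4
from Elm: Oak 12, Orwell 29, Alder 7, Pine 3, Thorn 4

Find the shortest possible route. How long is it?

78 miles — the shortest possible round trip.

There are 60 distinct closed tours to check (reversals are equivalent).
Oak→Orwell→Alder→Pine→Thorn→Elm→Oak: 17+36+10+7+4+12 = 86
Oak→Orwell→Alder→Pine→Elm→Thorn→Oak: 17+36+10+3+4+16 = 86
Oak→Orwell→Alder→Thorn→Pine→Elm→Oak: 17+36+3+7+3+12 = 78
Oak→Orwell→Alder→Thorn→Elm→Pine→Oak: 17+36+3+4+3+15 = 78
Oak→Orwell→Alder→Elm→Pine→Thorn→Oak: 17+36+7+3+7+16 = 86
Oak→Orwell→Alder→Elm→Thorn→Pine→Oak: 17+36+7+4+7+15 = 86
Oak→Orwell→Pine→Alder→Thorn→Elm→Oak: 17+32+10+3+4+12 = 78
Oak→Orwell→Pine→Alder→Elm→Thorn→Oak: 17+32+10+7+4+16 = 86
Oak→Orwell→Pine→Thorn→Alder→Elm→Oak: 17+32+7+3+7+12 = 78
Oak→Orwell→Pine→Thorn→Elm→Alder→Oak: 17+32+7+4+7+19 = 86
Oak→Orwell→Pine→Elm→Alder→Thorn→Oak: 17+32+3+7+3+16 = 78
Oak→Orwell→Pine→Elm→Thorn→Alder→Oak: 17+32+3+4+3+19 = 78
Oak→Orwell→Thorn→Alder→Pine→Elm→Oak: 17+33+3+10+3+12 = 78
Oak→Orwell→Thorn→Alder→Elm→Pine→Oak: 17+33+3+7+3+15 = 78
… (46 more)
The minimum is 78.
One optimal route: Oak → Orwell → Alder → Thorn → Pine → Elm → Oak (or its reverse).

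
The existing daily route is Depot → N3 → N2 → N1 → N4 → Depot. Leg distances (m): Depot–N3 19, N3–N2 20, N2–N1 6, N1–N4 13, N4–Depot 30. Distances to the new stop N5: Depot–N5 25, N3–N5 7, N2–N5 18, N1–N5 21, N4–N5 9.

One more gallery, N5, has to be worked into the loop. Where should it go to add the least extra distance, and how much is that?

+4 m — insert N5 between N4 and Depot.

Insertion cost between consecutive stops i–j is d(i,N5) + d(N5,j) − d(i,j):
  between Depot and N3: 25 + 7 − 19 = 13
  between N3 and N2: 7 + 18 − 20 = 5
  between N2 and N1: 18 + 21 − 6 = 33
  between N1 and N4: 21 + 9 − 13 = 17
  between N4 and Depot: 9 + 25 − 30 = 4
Cheapest insertion is between N4 and Depot, adding 4.
New total = 88 + 4 = 92.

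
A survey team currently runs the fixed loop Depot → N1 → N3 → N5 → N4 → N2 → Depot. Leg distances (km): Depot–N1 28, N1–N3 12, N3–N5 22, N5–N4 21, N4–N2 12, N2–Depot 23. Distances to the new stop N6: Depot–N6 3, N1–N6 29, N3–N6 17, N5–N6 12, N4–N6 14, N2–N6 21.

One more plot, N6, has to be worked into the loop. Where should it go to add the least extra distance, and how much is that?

Minimum extra distance: 1 km, inserting N6 between N2 and Depot.

Insertion cost between consecutive stops i–j is d(i,N6) + d(N6,j) − d(i,j):
  between Depot and N1: 3 + 29 − 28 = 4
  between N1 and N3: 29 + 17 − 12 = 34
  between N3 and N5: 17 + 12 − 22 = 7
  between N5 and N4: 12 + 14 − 21 = 5
  between N4 and N2: 14 + 21 − 12 = 23
  between N2 and Depot: 21 + 3 − 23 = 1
Cheapest insertion is between N2 and Depot, adding 1.
New total = 118 + 1 = 119.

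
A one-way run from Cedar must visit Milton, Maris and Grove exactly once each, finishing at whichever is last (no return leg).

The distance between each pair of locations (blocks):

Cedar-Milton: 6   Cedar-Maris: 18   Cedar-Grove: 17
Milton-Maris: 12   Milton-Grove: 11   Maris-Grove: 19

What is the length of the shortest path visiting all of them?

There are 3! = 6 possible orderings.
Cedar→Milton→Maris→Grove: 6+12+19 = 37
Cedar→Milton→Grove→Maris: 6+11+19 = 36
Cedar→Maris→Milton→Grove: 18+12+11 = 41
Cedar→Maris→Grove→Milton: 18+19+11 = 48
Cedar→Grove→Milton→Maris: 17+11+12 = 40
Cedar→Grove→Maris→Milton: 17+19+12 = 48
The minimum is 36.
One shortest path: Cedar → Milton → Grove → Maris.

Minimum one-way distance = 36 blocks.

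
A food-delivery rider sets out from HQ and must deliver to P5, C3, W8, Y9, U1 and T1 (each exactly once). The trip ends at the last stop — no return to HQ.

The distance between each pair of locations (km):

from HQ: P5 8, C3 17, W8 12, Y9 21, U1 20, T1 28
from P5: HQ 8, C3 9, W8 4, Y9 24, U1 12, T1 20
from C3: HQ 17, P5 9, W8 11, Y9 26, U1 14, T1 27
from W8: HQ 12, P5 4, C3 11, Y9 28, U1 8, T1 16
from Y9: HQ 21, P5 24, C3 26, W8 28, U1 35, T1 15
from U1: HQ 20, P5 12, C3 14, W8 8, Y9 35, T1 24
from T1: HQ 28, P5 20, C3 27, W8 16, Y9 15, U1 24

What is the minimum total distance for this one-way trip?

There are 6! = 720 possible orderings.
HQ→P5→C3→W8→Y9→U1→T1: 8+9+11+28+35+24 = 115
HQ→P5→C3→W8→Y9→T1→U1: 8+9+11+28+15+24 = 95
HQ→P5→C3→W8→U1→Y9→T1: 8+9+11+8+35+15 = 86
HQ→P5→C3→W8→U1→T1→Y9: 8+9+11+8+24+15 = 75
HQ→P5→C3→W8→T1→Y9→U1: 8+9+11+16+15+35 = 94
HQ→P5→C3→W8→T1→U1→Y9: 8+9+11+16+24+35 = 103
HQ→P5→C3→Y9→W8→U1→T1: 8+9+26+28+8+24 = 103
HQ→P5→C3→Y9→W8→T1→U1: 8+9+26+28+16+24 = 111
… (712 more)
HQ→P5→C3→U1→W8→T1→Y9: 8+9+14+8+16+15 = 70  ← best
The minimum is 70.
One shortest path: HQ → P5 → C3 → U1 → W8 → T1 → Y9.

Shortest open route: 70 km.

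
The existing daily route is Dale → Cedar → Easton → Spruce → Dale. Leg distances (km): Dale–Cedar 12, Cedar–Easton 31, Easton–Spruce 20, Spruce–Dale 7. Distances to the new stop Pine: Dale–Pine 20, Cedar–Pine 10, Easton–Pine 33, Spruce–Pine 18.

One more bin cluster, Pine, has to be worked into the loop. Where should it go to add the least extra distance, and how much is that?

Insertion cost between consecutive stops i–j is d(i,Pine) + d(Pine,j) − d(i,j):
  between Dale and Cedar: 20 + 10 − 12 = 18
  between Cedar and Easton: 10 + 33 − 31 = 12
  between Easton and Spruce: 33 + 18 − 20 = 31
  between Spruce and Dale: 18 + 20 − 7 = 31
Cheapest insertion is between Cedar and Easton, adding 12.
New total = 70 + 12 = 82.

+12 km — insert Pine between Cedar and Easton.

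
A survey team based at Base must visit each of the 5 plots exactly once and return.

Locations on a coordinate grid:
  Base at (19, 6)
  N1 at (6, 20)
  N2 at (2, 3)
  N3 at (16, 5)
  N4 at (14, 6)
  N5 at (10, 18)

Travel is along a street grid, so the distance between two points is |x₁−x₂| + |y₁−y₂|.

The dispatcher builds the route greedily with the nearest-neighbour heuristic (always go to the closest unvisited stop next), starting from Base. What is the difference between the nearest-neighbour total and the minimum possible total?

2 longer than the optimal tour.

Base: N3=4, N4=5, N2=20, N5=21, N1=27 ⇒ N3
N3: N4=3, N2=16, N5=19, N1=25 ⇒ N4
N4: N2=15, N5=16, N1=22 ⇒ N2
N2: N1=21, N5=23 ⇒ N1
N1: N5=6 ⇒ N5
NN route Base → N3 → N4 → N2 → N1 → N5 → Base costs 70.
Optimal: Base → N3 → N2 → N1 → N5 → N4 → Base costs 68 (by enumerating all 60 distinct tours).
Excess = 70 − 68 = 2.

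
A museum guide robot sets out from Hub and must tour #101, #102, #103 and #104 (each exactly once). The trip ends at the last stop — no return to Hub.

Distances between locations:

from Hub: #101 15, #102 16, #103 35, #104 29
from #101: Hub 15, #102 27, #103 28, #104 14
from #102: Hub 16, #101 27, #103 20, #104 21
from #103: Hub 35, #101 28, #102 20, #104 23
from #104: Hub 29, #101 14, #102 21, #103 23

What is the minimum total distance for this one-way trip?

70 — the minimum one-way total.

There are 4! = 24 possible orderings.
Hub → #101 → #102 → #103 → #104: 15+27+20+23 = 85
Hub → #101 → #102 → #104 → #103: 15+27+21+23 = 86
Hub → #101 → #103 → #102 → #104: 15+28+20+21 = 84
Hub → #101 → #103 → #104 → #102: 15+28+23+21 = 87
Hub → #101 → #104 → #102 → #103: 15+14+21+20 = 70
Hub → #101 → #104 → #103 → #102: 15+14+23+20 = 72
Hub → #102 → #101 → #103 → #104: 16+27+28+23 = 94
Hub → #102 → #101 → #104 → #103: 16+27+14+23 = 80
Hub → #102 → #103 → #101 → #104: 16+20+28+14 = 78
Hub → #102 → #103 → #104 → #101: 16+20+23+14 = 73
Hub → #102 → #104 → #101 → #103: 16+21+14+28 = 79
Hub → #102 → #104 → #103 → #101: 16+21+23+28 = 88
Hub → #103 → #101 → #102 → #104: 35+28+27+21 = 111
Hub → #103 → #101 → #104 → #102: 35+28+14+21 = 98
… (10 more)
The minimum is 70.
One shortest path: Hub → #101 → #104 → #102 → #103.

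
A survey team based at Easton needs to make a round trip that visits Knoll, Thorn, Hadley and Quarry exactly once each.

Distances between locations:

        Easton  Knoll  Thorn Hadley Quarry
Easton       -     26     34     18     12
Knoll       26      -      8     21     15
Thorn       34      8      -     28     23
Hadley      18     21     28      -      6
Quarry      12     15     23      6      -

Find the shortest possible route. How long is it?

Shortest round trip = 80.

There are 12 distinct closed tours to check (reversals are equivalent).
Easton→Knoll→Thorn→Hadley→Quarry→Easton: 26+8+28+6+12 = 80
Easton→Knoll→Thorn→Quarry→Hadley→Easton: 26+8+23+6+18 = 81
Easton→Knoll→Hadley→Thorn→Quarry→Easton: 26+21+28+23+12 = 110
Easton→Knoll→Hadley→Quarry→Thorn→Easton: 26+21+6+23+34 = 110
Easton→Knoll→Quarry→Thorn→Hadley→Easton: 26+15+23+28+18 = 110
Easton→Knoll→Quarry→Hadley→Thorn→Easton: 26+15+6+28+34 = 109
Easton→Thorn→Knoll→Hadley→Quarry→Easton: 34+8+21+6+12 = 81
Easton→Thorn→Knoll→Quarry→Hadley→Easton: 34+8+15+6+18 = 81
Easton→Thorn→Hadley→Knoll→Quarry→Easton: 34+28+21+15+12 = 110
Easton→Thorn→Quarry→Knoll→Hadley→Easton: 34+23+15+21+18 = 111
Easton→Hadley→Knoll→Thorn→Quarry→Easton: 18+21+8+23+12 = 82
Easton→Hadley→Thorn→Knoll→Quarry→Easton: 18+28+8+15+12 = 81
The minimum is 80.
One optimal route: Easton → Knoll → Thorn → Hadley → Quarry → Easton (or its reverse).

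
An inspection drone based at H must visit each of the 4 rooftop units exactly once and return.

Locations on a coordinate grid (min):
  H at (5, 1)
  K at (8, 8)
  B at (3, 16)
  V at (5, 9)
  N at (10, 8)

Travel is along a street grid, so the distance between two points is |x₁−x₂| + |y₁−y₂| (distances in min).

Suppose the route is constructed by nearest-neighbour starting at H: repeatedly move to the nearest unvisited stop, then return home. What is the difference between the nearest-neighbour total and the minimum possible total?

H: V=8, K=10, N=12, B=17 ⇒ V
V: K=4, N=6, B=9 ⇒ K
K: N=2, B=13 ⇒ N
N: B=15 ⇒ B
NN route H → V → K → N → B → H costs 46.
Optimal: H → K → N → B → V → H costs 44 (by enumerating all 12 distinct tours).
Excess = 46 − 44 = 2.

Excess over optimum: 2 min.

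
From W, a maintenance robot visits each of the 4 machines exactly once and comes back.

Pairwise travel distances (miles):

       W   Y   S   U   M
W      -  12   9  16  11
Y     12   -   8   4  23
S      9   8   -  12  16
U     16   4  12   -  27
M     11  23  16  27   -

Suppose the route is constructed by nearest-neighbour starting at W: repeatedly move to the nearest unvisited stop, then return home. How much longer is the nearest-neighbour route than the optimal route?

W: S=9, M=11, Y=12, U=16 ⇒ S
S: Y=8, U=12, M=16 ⇒ Y
Y: U=4, M=23 ⇒ U
U: M=27 ⇒ M
NN route W → S → Y → U → M → W costs 59.
Optimal: W → Y → U → S → M → W costs 55 (by enumerating all 12 distinct tours).
Excess = 59 − 55 = 4.

Excess over optimum: 4 miles.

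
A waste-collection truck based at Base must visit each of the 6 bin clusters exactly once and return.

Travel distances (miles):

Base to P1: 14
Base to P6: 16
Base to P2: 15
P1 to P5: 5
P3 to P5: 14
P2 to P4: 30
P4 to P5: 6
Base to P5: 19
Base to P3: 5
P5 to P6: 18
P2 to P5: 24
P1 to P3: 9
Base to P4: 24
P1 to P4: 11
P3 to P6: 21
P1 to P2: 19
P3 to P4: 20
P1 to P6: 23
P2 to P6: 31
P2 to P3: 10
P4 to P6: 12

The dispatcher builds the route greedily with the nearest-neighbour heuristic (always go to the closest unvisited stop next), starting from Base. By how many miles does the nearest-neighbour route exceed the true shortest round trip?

From Base: P3=5, P1=14, P2=15, P6=16, P5=19, P4=24 → choose P3 (5).
From P3: P1=9, P2=10, P5=14, P4=20, P6=21 → choose P1 (9).
From P1: P5=5, P4=11, P2=19, P6=23 → choose P5 (5).
From P5: P4=6, P6=18, P2=24 → choose P4 (6).
From P4: P6=12, P2=30 → choose P6 (12).
From P6: P2=31 → choose P2 (31).
NN route Base → P3 → P1 → P5 → P4 → P6 → P2 → Base costs 83.
Optimal: Base → P2 → P3 → P1 → P5 → P4 → P6 → Base costs 73 (by enumerating all 360 distinct tours).
Excess = 83 − 73 = 10.

The nearest-neighbour route is 10 miles longer than optimal.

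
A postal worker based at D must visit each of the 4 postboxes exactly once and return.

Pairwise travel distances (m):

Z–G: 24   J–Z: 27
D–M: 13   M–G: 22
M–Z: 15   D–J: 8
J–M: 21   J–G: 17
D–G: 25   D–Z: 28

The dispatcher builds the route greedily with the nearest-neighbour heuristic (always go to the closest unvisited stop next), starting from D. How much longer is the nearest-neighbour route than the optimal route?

13 m longer than the optimal tour.

D: J=8, M=13, G=25, Z=28 ⇒ J
J: G=17, M=21, Z=27 ⇒ G
G: M=22, Z=24 ⇒ M
M: Z=15 ⇒ Z
NN route D → J → G → M → Z → D costs 90.
Optimal: D → J → G → Z → M → D costs 77 (by enumerating all 12 distinct tours).
Excess = 90 − 77 = 13.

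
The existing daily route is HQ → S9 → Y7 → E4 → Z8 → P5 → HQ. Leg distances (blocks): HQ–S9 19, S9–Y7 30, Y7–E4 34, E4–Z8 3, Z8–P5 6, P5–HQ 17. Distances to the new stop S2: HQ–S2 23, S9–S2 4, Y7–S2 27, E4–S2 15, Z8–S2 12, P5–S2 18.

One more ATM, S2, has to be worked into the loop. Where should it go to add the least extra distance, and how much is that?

Insertion cost between consecutive stops i–j is d(i,S2) + d(S2,j) − d(i,j):
  between HQ and S9: 23 + 4 − 19 = 8
  between S9 and Y7: 4 + 27 − 30 = 1
  between Y7 and E4: 27 + 15 − 34 = 8
  between E4 and Z8: 15 + 12 − 3 = 24
  between Z8 and P5: 12 + 18 − 6 = 24
  between P5 and HQ: 18 + 23 − 17 = 24
Cheapest insertion is between S9 and Y7, adding 1.
New total = 109 + 1 = 110.

Minimum extra distance: 1 blocks, inserting S2 between S9 and Y7.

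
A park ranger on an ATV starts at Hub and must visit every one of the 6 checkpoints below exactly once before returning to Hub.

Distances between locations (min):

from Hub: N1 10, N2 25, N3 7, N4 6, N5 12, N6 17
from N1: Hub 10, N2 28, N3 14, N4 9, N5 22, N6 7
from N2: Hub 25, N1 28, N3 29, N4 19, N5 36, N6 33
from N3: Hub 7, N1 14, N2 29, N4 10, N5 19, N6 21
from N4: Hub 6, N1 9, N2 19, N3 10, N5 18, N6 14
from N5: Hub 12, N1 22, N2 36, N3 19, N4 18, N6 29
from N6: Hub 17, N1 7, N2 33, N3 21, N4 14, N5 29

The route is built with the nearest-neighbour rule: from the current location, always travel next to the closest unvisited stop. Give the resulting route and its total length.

Hub → [N4:6 / N3:7 / N1:10 / N5:12 / N6:17 / N2:25] → N4 (6)
N4 → [N1:9 / N3:10 / N6:14 / N5:18 / N2:19] → N1 (9)
N1 → [N6:7 / N3:14 / N5:22 / N2:28] → N6 (7)
N6 → [N3:21 / N5:29 / N2:33] → N3 (21)
N3 → [N5:19 / N2:29] → N5 (19)
N5 → [N2:36] → N2 (36)
Return N2→Hub: 25.
Total = 6 + 9 + 7 + 21 + 19 + 36 + 25 = 123.

Total distance 123 min via the nearest-neighbour route Hub → N4 → N1 → N6 → N3 → N5 → N2 → Hub.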